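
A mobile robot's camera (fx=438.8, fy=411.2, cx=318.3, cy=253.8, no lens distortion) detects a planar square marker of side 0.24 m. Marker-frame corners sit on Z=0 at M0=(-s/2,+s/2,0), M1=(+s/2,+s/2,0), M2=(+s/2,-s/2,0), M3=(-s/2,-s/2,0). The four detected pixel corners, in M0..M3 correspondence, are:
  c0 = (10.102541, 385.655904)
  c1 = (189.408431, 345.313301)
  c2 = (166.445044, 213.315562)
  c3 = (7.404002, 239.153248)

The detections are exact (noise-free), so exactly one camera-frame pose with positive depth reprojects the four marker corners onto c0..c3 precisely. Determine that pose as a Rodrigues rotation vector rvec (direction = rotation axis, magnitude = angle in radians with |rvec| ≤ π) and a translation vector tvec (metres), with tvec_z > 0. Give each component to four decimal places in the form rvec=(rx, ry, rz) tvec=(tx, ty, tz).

rvec=(-0.3815, -0.1676, -0.2392) tvec=(-0.3366, 0.0599, 0.6647)

Intrinsics K: fx=438.8, fy=411.2, cx=318.3, cy=253.8
Marker side s = 0.24 m; corners in marker frame (Z=0):
  M0 = (-0.1200, +0.1200, 0)
  M1 = (+0.1200, +0.1200, 0)
  M2 = (+0.1200, -0.1200, 0)
  M3 = (-0.1200, -0.1200, 0)
Detected image corners:
  c0 = (10.102541, 385.655904) px
  c1 = (189.408431, 345.313301) px
  c2 = (166.445044, 213.315562) px
  c3 = (7.404002, 239.153248) px
Planar DLT: solve 8×8 A·h = b for H (H[2,2]=1):
  H  [+731.16125 +6.25129 +96.08256]
  H  [-44.31450 +424.46558 +290.87793]
  H  [+0.30983 -0.52261 +1.00000]
B = K⁻¹H; ‖b₁‖=1.504460, ‖b₂‖=1.504460; λ = 2/(‖b₁‖+‖b₂‖) = 0.664690, sign → tz>0 ⇒ λ=+0.664690
r₁ = λ·B[:,0] = (+0.95817,-0.19874,+0.20594); r₂ = λ·B[:,1] = (+0.26145,+0.90054,-0.34738)
r₃ = r₁×r₂ = (-0.11642,+0.38669,+0.91483); SVD([r₁ r₂ r₃]) → R = UVᵀ:
  R  [+0.95817 +0.26145 -0.11642]
  R  [-0.19874 +0.90054 +0.38669]
  R  [+0.20594 -0.34738 +0.91483]
t = (-0.33661, +0.05994, +0.66469) m
tr R = 2.773543; θ = arccos((tr R − 1)/2) = 0.480484 rad = 27.530°
axis k = ((R−Rᵀ)₃₂, (R−Rᵀ)₁₃, (R−Rᵀ)₂₁) / (2 sinθ) = (-0.794084, -0.348717, -0.497822)
rvec = θ·k = (-0.381545, -0.167553, -0.239195)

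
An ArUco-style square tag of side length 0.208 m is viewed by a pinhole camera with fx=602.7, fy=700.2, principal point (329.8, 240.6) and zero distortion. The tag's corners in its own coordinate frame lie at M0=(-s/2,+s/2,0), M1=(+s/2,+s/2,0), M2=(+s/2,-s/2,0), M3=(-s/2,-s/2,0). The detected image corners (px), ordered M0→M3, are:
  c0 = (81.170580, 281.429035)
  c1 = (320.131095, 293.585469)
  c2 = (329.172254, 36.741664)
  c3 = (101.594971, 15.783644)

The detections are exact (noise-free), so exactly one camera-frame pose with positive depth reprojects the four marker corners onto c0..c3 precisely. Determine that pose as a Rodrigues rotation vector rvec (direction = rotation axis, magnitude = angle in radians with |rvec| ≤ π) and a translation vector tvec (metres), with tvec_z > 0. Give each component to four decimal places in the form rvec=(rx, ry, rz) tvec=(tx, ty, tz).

rvec=(-0.1201, -0.0991, 0.0451) tvec=(-0.1080, -0.0674, 0.5450)

Intrinsics K: fx=602.7, fy=700.2, cx=329.8, cy=240.6
Marker side s = 0.208 m; corners in marker frame (Z=0):
  M0 = (-0.1040, +0.1040, 0)
  M1 = (+0.1040, +0.1040, 0)
  M2 = (+0.1040, -0.1040, 0)
  M3 = (-0.1040, -0.1040, 0)
Detected image corners:
  c0 = (81.170580, 281.429035) px
  c1 = (320.131095, 293.585469) px
  c2 = (329.172254, 36.741664) px
  c3 = (101.594971, 15.783644) px
Planar DLT: solve 8×8 A·h = b for H (H[2,2]=1):
  H  [+1157.48924 -116.81807 +210.32501]
  H  [+107.72751 +1220.53467 +154.00063]
  H  [+0.17614 -0.22348 +1.00000]
B = K⁻¹H; ‖b₁‖=1.834981, ‖b₂‖=1.834981; λ = 2/(‖b₁‖+‖b₂‖) = 0.544965, sign → tz>0 ⇒ λ=+0.544965
r₁ = λ·B[:,0] = (+0.99408,+0.05086,+0.09599); r₂ = λ·B[:,1] = (-0.03898,+0.99179,-0.12179)
r₃ = r₁×r₂ = (-0.10140,+0.11733,+0.98790); SVD([r₁ r₂ r₃]) → R = UVᵀ:
  R  [+0.99408 -0.03898 -0.10140]
  R  [+0.05086 +0.99179 +0.11733]
  R  [+0.09599 -0.12179 +0.98790]
t = (-0.10803, -0.06740, +0.54496) m
tr R = 2.973775; θ = arccos((tr R − 1)/2) = 0.162118 rad = 9.289°
axis k = ((R−Rᵀ)₃₂, (R−Rᵀ)₁₃, (R−Rᵀ)₂₁) / (2 sinθ) = (-0.740726, -0.611448, +0.278309)
rvec = θ·k = (-0.120085, -0.099127, +0.045119)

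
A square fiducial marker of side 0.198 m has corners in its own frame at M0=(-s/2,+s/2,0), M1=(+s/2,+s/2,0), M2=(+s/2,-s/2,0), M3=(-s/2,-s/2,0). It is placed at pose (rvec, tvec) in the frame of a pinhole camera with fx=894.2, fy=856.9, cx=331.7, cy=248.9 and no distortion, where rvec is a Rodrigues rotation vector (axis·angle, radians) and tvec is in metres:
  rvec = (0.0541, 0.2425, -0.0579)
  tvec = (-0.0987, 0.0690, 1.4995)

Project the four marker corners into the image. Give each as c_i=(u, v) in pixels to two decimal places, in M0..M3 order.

Intrinsics K: fx=894.2, fy=856.9, cx=331.7, cy=248.9
Marker side s = 0.198 m; corners in marker frame (Z=0):
  M0 = (-0.0990, +0.0990, 0)
  M1 = (+0.0990, +0.0990, 0)
  M2 = (+0.0990, -0.0990, 0)
  M3 = (-0.0990, -0.0990, 0)
rvec = (0.0541, 0.2425, -0.0579), |rvec| = θ = 0.25512 rad = 14.617°
Rodrigues: sinθ=0.25236, 1−cosθ=0.03237; R = I + sinθ·[k]× + (1−cosθ)·[k]×²:
    [+0.96909 +0.06380 +0.23832]
    [-0.05075 +0.99688 -0.06050]
    [-0.24144 +0.04653 +0.96930]
t = (-0.0987, 0.0690, 1.4995) m
M0: Pc = R·M0+t = (-0.18832, +0.17272, +1.52801); u = 894.2·(-0.18832)/1.52801 + 331.7 = 221.4918, v = 856.9·(+0.17272)/1.52801 + 248.9 = 345.7578
M1: Pc = R·M1+t = (+0.00356, +0.16267, +1.48020); u = 894.2·(+0.00356)/1.48020 + 331.7 = 333.8481, v = 856.9·(+0.16267)/1.48020 + 248.9 = 343.0688
M2: Pc = R·M2+t = (-0.00908, -0.03472, +1.47099); u = 894.2·(-0.00908)/1.47099 + 331.7 = 326.1827, v = 856.9·(-0.03472)/1.47099 + 248.9 = 228.6773
M3: Pc = R·M3+t = (-0.20096, -0.02467, +1.51880); u = 894.2·(-0.20096)/1.51880 + 331.7 = 213.3860, v = 856.9·(-0.02467)/1.51880 + 248.9 = 234.9832

c0=(221.49, 345.76) c1=(333.85, 343.07) c2=(326.18, 228.68) c3=(213.39, 234.98)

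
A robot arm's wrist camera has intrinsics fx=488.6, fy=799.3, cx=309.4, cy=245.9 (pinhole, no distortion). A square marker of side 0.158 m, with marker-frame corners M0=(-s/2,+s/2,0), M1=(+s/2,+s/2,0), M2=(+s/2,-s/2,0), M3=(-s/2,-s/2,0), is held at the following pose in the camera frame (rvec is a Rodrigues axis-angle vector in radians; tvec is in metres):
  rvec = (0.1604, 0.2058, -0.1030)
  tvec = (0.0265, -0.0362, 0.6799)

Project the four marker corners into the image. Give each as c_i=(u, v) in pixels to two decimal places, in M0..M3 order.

c0=(281.05, 300.19) c1=(391.03, 286.92) c2=(379.96, 98.06) c3=(266.78, 120.99)

Intrinsics K: fx=488.6, fy=799.3, cx=309.4, cy=245.9
Marker side s = 0.158 m; corners in marker frame (Z=0):
  M0 = (-0.0790, +0.0790, 0)
  M1 = (+0.0790, +0.0790, 0)
  M2 = (+0.0790, -0.0790, 0)
  M3 = (-0.0790, -0.0790, 0)
rvec = (0.1604, 0.2058, -0.1030), |rvec| = θ = 0.28052 rad = 16.073°
Rodrigues: sinθ=0.27685, 1−cosθ=0.03909; R = I + sinθ·[k]× + (1−cosθ)·[k]×²:
    [+0.97369 +0.11805 +0.19490]
    [-0.08526 +0.98195 -0.16883]
    [-0.21132 +0.14778 +0.96618]
t = (0.0265, -0.0362, 0.6799) m
M0: Pc = R·M0+t = (-0.04110, +0.04811, +0.70827); u = 488.6·(-0.04110)/0.70827 + 309.4 = 281.0502, v = 799.3·(+0.04811)/0.70827 + 245.9 = 300.1927
M1: Pc = R·M1+t = (+0.11275, +0.03464, +0.67488); u = 488.6·(+0.11275)/0.67488 + 309.4 = 391.0272, v = 799.3·(+0.03464)/0.67488 + 245.9 = 286.9247
M2: Pc = R·M2+t = (+0.09410, -0.12051, +0.65153); u = 488.6·(+0.09410)/0.65153 + 309.4 = 379.9646, v = 799.3·(-0.12051)/0.65153 + 245.9 = 98.0589
M3: Pc = R·M3+t = (-0.05975, -0.10704, +0.68492); u = 488.6·(-0.05975)/0.68492 + 309.4 = 266.7779, v = 799.3·(-0.10704)/0.68492 + 245.9 = 120.9860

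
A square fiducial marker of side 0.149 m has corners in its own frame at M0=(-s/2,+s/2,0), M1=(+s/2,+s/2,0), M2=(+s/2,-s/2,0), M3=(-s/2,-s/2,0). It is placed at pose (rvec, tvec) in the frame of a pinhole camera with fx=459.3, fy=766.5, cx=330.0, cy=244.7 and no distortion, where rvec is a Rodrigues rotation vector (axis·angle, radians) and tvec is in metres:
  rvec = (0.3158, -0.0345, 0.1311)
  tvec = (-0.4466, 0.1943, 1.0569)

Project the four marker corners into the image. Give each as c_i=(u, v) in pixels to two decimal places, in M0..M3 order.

c0=(103.54, 426.62) c1=(167.80, 438.23) c2=(169.47, 343.12) c3=(102.37, 330.24)

Intrinsics K: fx=459.3, fy=766.5, cx=330.0, cy=244.7
Marker side s = 0.149 m; corners in marker frame (Z=0):
  M0 = (-0.0745, +0.0745, 0)
  M1 = (+0.0745, +0.0745, 0)
  M2 = (+0.0745, -0.0745, 0)
  M3 = (-0.0745, -0.0745, 0)
rvec = (0.3158, -0.0345, 0.1311), |rvec| = θ = 0.34367 rad = 19.691°
Rodrigues: sinθ=0.33694, 1−cosθ=0.05847; R = I + sinθ·[k]× + (1−cosθ)·[k]×²:
    [+0.99090 -0.13393 -0.01333]
    [+0.12314 +0.94211 -0.31186]
    [+0.05432 +0.30738 +0.95003]
t = (-0.4466, 0.1943, 1.0569) m
M0: Pc = R·M0+t = (-0.53040, +0.25531, +1.07575); u = 459.3·(-0.53040)/1.07575 + 330.0 = 103.5422, v = 766.5·(+0.25531)/1.07575 + 244.7 = 426.6171
M1: Pc = R·M1+t = (-0.38276, +0.27366, +1.08385); u = 459.3·(-0.38276)/1.08385 + 330.0 = 167.8003, v = 766.5·(+0.27366)/1.08385 + 244.7 = 438.2343
M2: Pc = R·M2+t = (-0.36280, +0.13329, +1.03805); u = 459.3·(-0.36280)/1.03805 + 330.0 = 169.4735, v = 766.5·(+0.13329)/1.03805 + 244.7 = 343.1195
M3: Pc = R·M3+t = (-0.51044, +0.11494, +1.02995); u = 459.3·(-0.51044)/1.02995 + 330.0 = 102.3710, v = 766.5·(+0.11494)/1.02995 + 244.7 = 330.2382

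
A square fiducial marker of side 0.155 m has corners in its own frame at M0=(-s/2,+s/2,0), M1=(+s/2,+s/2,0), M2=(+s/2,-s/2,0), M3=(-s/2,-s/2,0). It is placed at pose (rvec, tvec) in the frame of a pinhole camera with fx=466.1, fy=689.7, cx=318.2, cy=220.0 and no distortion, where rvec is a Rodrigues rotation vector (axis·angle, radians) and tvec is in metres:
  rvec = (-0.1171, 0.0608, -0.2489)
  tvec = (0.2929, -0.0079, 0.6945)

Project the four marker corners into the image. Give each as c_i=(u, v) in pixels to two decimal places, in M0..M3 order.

c0=(478.44, 306.15) c1=(582.66, 267.95) c2=(550.49, 119.77) c3=(449.40, 158.42)

Intrinsics K: fx=466.1, fy=689.7, cx=318.2, cy=220.0
Marker side s = 0.155 m; corners in marker frame (Z=0):
  M0 = (-0.0775, +0.0775, 0)
  M1 = (+0.0775, +0.0775, 0)
  M2 = (+0.0775, -0.0775, 0)
  M3 = (-0.0775, -0.0775, 0)
rvec = (-0.1171, 0.0608, -0.2489), |rvec| = θ = 0.28171 rad = 16.141°
Rodrigues: sinθ=0.27800, 1−cosθ=0.03942; R = I + sinθ·[k]× + (1−cosθ)·[k]×²:
    [+0.96739 +0.24208 +0.07448]
    [-0.24916 +0.96242 +0.10804]
    [-0.04552 -0.12307 +0.99135]
t = (0.2929, -0.0079, 0.6945) m
M0: Pc = R·M0+t = (+0.23669, +0.08600, +0.68849); u = 466.1·(+0.23669)/0.68849 + 318.2 = 478.4356, v = 689.7·(+0.08600)/0.68849 + 220.0 = 306.1482
M1: Pc = R·M1+t = (+0.38663, +0.04738, +0.68143); u = 466.1·(+0.38663)/0.68143 + 318.2 = 582.6576, v = 689.7·(+0.04738)/0.68143 + 220.0 = 267.9524
M2: Pc = R·M2+t = (+0.34911, -0.10180, +0.70051); u = 466.1·(+0.34911)/0.70051 + 318.2 = 550.4890, v = 689.7·(-0.10180)/0.70051 + 220.0 = 119.7739
M3: Pc = R·M3+t = (+0.19917, -0.06318, +0.70757); u = 466.1·(+0.19917)/0.70757 + 318.2 = 449.3977, v = 689.7·(-0.06318)/0.70757 + 220.0 = 158.4176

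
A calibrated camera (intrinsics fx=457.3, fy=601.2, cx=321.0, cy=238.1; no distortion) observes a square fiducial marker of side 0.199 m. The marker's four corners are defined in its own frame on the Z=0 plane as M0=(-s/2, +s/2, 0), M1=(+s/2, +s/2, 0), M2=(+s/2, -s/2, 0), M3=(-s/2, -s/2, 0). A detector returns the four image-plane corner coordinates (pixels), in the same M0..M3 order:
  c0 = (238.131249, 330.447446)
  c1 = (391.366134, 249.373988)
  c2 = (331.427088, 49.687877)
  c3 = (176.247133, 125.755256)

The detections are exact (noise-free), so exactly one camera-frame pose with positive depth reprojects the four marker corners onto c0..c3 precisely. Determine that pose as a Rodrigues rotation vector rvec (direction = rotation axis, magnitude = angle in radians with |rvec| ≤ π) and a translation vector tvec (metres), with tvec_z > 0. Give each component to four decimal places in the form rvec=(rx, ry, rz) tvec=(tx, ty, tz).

Intrinsics K: fx=457.3, fy=601.2, cx=321.0, cy=238.1
Marker side s = 0.199 m; corners in marker frame (Z=0):
  M0 = (-0.0995, +0.0995, 0)
  M1 = (+0.0995, +0.0995, 0)
  M2 = (+0.0995, -0.0995, 0)
  M3 = (-0.0995, -0.0995, 0)
Detected image corners:
  c0 = (238.131249, 330.447446) px
  c1 = (391.366134, 249.373988) px
  c2 = (331.427088, 49.687877) px
  c3 = (176.247133, 125.755256) px
Planar DLT: solve 8×8 A·h = b for H (H[2,2]=1):
  H  [+811.64078 +309.53473 +285.32163]
  H  [-370.44365 +1018.19485 +188.43522]
  H  [+0.12922 +0.01234 +1.00000]
B = K⁻¹H; ‖b₁‖=1.816155, ‖b₂‖=1.816155; λ = 2/(‖b₁‖+‖b₂‖) = 0.550614, sign → tz>0 ⇒ λ=+0.550614
r₁ = λ·B[:,0] = (+0.92732,-0.36745,+0.07115); r₂ = λ·B[:,1] = (+0.36793,+0.92983,+0.00680)
r₃ = r₁×r₂ = (-0.06865,+0.01987,+0.99744); SVD([r₁ r₂ r₃]) → R = UVᵀ:
  R  [+0.92732 +0.36793 -0.06865]
  R  [-0.36745 +0.92983 +0.01987]
  R  [+0.07115 +0.00680 +0.99744]
t = (-0.04296, -0.04549, +0.55061) m
tr R = 2.854590; θ = arccos((tr R − 1)/2) = 0.383675 rad = 21.983°
axis k = ((R−Rᵀ)₃₂, (R−Rᵀ)₁₃, (R−Rᵀ)₂₁) / (2 sinθ) = (-0.017468, -0.186734, -0.982255)
rvec = θ·k = (-0.006702, -0.071645, -0.376867)

rvec=(-0.0067, -0.0716, -0.3769) tvec=(-0.0430, -0.0455, 0.5506)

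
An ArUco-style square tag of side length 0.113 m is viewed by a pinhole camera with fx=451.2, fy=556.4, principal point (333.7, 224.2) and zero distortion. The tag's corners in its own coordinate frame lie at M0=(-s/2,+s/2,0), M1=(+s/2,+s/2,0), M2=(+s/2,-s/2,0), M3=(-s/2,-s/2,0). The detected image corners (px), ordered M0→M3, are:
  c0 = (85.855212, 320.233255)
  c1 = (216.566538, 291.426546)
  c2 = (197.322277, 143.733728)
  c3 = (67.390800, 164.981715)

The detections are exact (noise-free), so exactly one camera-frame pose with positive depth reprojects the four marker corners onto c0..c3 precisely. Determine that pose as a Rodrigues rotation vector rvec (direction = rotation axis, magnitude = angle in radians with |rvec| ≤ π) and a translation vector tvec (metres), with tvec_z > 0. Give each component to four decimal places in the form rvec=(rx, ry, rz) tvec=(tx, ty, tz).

Intrinsics K: fx=451.2, fy=556.4, cx=333.7, cy=224.2
Marker side s = 0.113 m; corners in marker frame (Z=0):
  M0 = (-0.0565, +0.0565, 0)
  M1 = (+0.0565, +0.0565, 0)
  M2 = (+0.0565, -0.0565, 0)
  M3 = (-0.0565, -0.0565, 0)
Detected image corners:
  c0 = (85.855212, 320.233255) px
  c1 = (216.566538, 291.426546) px
  c2 = (197.322277, 143.733728) px
  c3 = (67.390800, 164.981715) px
Planar DLT: solve 8×8 A·h = b for H (H[2,2]=1):
  H  [+1213.20393 +150.75486 +143.27932]
  H  [-123.99253 +1313.40501 +229.30659]
  H  [+0.42275 -0.11412 +1.00000]
B = K⁻¹H; ‖b₁‖=2.445310, ‖b₂‖=2.445310; λ = 2/(‖b₁‖+‖b₂‖) = 0.408946, sign → tz>0 ⇒ λ=+0.408946
r₁ = λ·B[:,0] = (+0.97173,-0.16080,+0.17288); r₂ = λ·B[:,1] = (+0.17115,+0.98414,-0.04667)
r₃ = r₁×r₂ = (-0.16264,+0.07494,+0.98384); SVD([r₁ r₂ r₃]) → R = UVᵀ:
  R  [+0.97173 +0.17115 -0.16264]
  R  [-0.16080 +0.98414 +0.07494]
  R  [+0.17288 -0.04667 +0.98384]
t = (-0.17259, +0.00375, +0.40895) m
tr R = 2.939703; θ = arccos((tr R − 1)/2) = 0.246175 rad = 14.105°
axis k = ((R−Rᵀ)₃₂, (R−Rᵀ)₁₃, (R−Rᵀ)₂₁) / (2 sinθ) = (-0.249504, -0.688399, -0.681069)
rvec = θ·k = (-0.061422, -0.169466, -0.167662)

rvec=(-0.0614, -0.1695, -0.1677) tvec=(-0.1726, 0.0038, 0.4089)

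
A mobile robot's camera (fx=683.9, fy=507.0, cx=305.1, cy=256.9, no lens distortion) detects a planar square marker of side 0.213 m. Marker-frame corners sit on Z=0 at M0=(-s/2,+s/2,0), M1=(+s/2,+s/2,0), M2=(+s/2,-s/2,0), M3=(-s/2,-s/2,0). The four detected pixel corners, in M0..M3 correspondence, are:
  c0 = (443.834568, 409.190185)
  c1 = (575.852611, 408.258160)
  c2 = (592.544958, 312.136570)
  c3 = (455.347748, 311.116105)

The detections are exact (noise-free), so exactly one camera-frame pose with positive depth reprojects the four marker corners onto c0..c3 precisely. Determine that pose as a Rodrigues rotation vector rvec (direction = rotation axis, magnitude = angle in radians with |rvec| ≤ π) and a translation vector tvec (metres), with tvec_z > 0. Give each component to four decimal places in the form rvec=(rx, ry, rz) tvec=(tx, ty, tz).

Intrinsics K: fx=683.9, fy=507.0, cx=305.1, cy=256.9
Marker side s = 0.213 m; corners in marker frame (Z=0):
  M0 = (-0.1065, +0.1065, 0)
  M1 = (+0.1065, +0.1065, 0)
  M2 = (+0.1065, -0.1065, 0)
  M3 = (-0.1065, -0.1065, 0)
Detected image corners:
  c0 = (443.834568, 409.190185) px
  c1 = (575.852611, 408.258160) px
  c2 = (592.544958, 312.136570) px
  c3 = (455.347748, 311.116105) px
Planar DLT: solve 8×8 A·h = b for H (H[2,2]=1):
  H  [+680.46715 +32.14676 +517.42796]
  H  [+34.08607 +524.43308 +361.16056]
  H  [+0.09432 +0.19052 +1.00000]
B = K⁻¹H; ‖b₁‖=0.957757, ‖b₂‖=0.957757; λ = 2/(‖b₁‖+‖b₂‖) = 1.044106, sign → tz>0 ⇒ λ=+1.044106
r₁ = λ·B[:,0] = (+0.99493,+0.02030,+0.09848); r₂ = λ·B[:,1] = (-0.03967,+0.97921,+0.19892)
r₃ = r₁×r₂ = (-0.09239,-0.20182,+0.97505); SVD([r₁ r₂ r₃]) → R = UVᵀ:
  R  [+0.99493 -0.03967 -0.09239]
  R  [+0.02030 +0.97921 -0.20182]
  R  [+0.09848 +0.19892 +0.97505]
t = (+0.32416, +0.21471, +1.04411) m
tr R = 2.949199; θ = arccos((tr R − 1)/2) = 0.225872 rad = 12.941°
axis k = ((R−Rᵀ)₃₂, (R−Rᵀ)₁₃, (R−Rᵀ)₂₁) / (2 sinθ) = (+0.894697, -0.426142, +0.133868)
rvec = θ·k = (+0.202087, -0.096253, +0.030237)

rvec=(0.2021, -0.0963, 0.0302) tvec=(0.3242, 0.2147, 1.0441)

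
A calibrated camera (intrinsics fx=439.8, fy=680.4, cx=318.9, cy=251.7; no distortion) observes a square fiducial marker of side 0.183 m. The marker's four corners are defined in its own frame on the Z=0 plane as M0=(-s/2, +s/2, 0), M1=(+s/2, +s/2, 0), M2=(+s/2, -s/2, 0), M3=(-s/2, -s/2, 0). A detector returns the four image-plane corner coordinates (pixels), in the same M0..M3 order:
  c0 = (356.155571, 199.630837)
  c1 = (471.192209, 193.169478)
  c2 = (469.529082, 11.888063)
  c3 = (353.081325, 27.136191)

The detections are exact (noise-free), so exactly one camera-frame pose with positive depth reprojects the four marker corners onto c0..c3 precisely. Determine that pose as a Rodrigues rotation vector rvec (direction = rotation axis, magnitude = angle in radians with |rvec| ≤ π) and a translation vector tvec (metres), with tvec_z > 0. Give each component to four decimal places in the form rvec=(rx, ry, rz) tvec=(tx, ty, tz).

rvec=(0.0542, 0.1903, -0.0270) tvec=(0.1490, -0.1494, 0.7107)

Intrinsics K: fx=439.8, fy=680.4, cx=318.9, cy=251.7
Marker side s = 0.183 m; corners in marker frame (Z=0):
  M0 = (-0.0915, +0.0915, 0)
  M1 = (+0.0915, +0.0915, 0)
  M2 = (+0.0915, -0.0915, 0)
  M3 = (-0.0915, -0.0915, 0)
Detected image corners:
  c0 = (356.155571, 199.630837) px
  c1 = (471.192209, 193.169478) px
  c2 = (469.529082, 11.888063) px
  c3 = (353.081325, 27.136191) px
Planar DLT: solve 8×8 A·h = b for H (H[2,2]=1):
  H  [+522.30263 +42.77302 +411.08343]
  H  [-87.98364 +973.79694 +108.67212]
  H  [-0.26702 +0.07209 +1.00000]
B = K⁻¹H; ‖b₁‖=1.407113, ‖b₂‖=1.407113; λ = 2/(‖b₁‖+‖b₂‖) = 0.710675, sign → tz>0 ⇒ λ=+0.710675
r₁ = λ·B[:,0] = (+0.98159,-0.02170,-0.18976); r₂ = λ·B[:,1] = (+0.03197,+0.99818,+0.05123)
r₃ = r₁×r₂ = (+0.18831,-0.05635,+0.98049); SVD([r₁ r₂ r₃]) → R = UVᵀ:
  R  [+0.98159 +0.03197 +0.18831]
  R  [-0.02170 +0.99818 -0.05635]
  R  [-0.18976 +0.05123 +0.98049]
t = (+0.14896, -0.14939, +0.71067) m
tr R = 2.960257; θ = arccos((tr R − 1)/2) = 0.199688 rad = 11.441°
axis k = ((R−Rᵀ)₃₂, (R−Rᵀ)₁₃, (R−Rᵀ)₂₁) / (2 sinθ) = (+0.271180, +0.952975, -0.135279)
rvec = θ·k = (+0.054151, +0.190298, -0.027014)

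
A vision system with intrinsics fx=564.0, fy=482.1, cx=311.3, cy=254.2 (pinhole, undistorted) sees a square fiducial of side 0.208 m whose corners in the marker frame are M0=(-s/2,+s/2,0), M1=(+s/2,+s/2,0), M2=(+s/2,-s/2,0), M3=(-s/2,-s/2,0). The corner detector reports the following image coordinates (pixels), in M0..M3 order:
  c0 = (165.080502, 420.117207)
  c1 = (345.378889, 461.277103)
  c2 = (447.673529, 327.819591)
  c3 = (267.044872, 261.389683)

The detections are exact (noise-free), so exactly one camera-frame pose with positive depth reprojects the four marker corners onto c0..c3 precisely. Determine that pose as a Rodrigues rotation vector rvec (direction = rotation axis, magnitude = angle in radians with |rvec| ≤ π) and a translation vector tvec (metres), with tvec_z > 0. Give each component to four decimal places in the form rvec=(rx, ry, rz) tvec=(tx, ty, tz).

Intrinsics K: fx=564.0, fy=482.1, cx=311.3, cy=254.2
Marker side s = 0.208 m; corners in marker frame (Z=0):
  M0 = (-0.1040, +0.1040, 0)
  M1 = (+0.1040, +0.1040, 0)
  M2 = (+0.1040, -0.1040, 0)
  M3 = (-0.1040, -0.1040, 0)
Detected image corners:
  c0 = (165.080502, 420.117207) px
  c1 = (345.378889, 461.277103) px
  c2 = (447.673529, 327.819591) px
  c3 = (267.044872, 261.389683) px
Planar DLT: solve 8×8 A·h = b for H (H[2,2]=1):
  H  [+1077.54739 -369.54245 +310.62030]
  H  [+508.15024 +843.90155 +372.58250]
  H  [+0.68551 +0.39675 +1.00000]
B = K⁻¹H; ‖b₁‖=1.815809, ‖b₂‖=1.815810; λ = 2/(‖b₁‖+‖b₂‖) = 0.550719, sign → tz>0 ⇒ λ=+0.550719
r₁ = λ·B[:,0] = (+0.84380,+0.38142,+0.37752); r₂ = λ·B[:,1] = (-0.48144,+0.84881,+0.21850)
r₃ = r₁×r₂ = (-0.23711,-0.36612,+0.89985); SVD([r₁ r₂ r₃]) → R = UVᵀ:
  R  [+0.84380 -0.48144 -0.23711]
  R  [+0.38142 +0.84881 -0.36612]
  R  [+0.37752 +0.21850 +0.89985]
t = (-0.00066, +0.13523, +0.55072) m
tr R = 2.592462; θ = arccos((tr R − 1)/2) = 0.649757 rad = 37.228°
axis k = ((R−Rᵀ)₃₂, (R−Rᵀ)₁₃, (R−Rᵀ)₂₁) / (2 sinθ) = (+0.483160, -0.507962, +0.713114)
rvec = θ·k = (+0.313936, -0.330052, +0.463351)

rvec=(0.3139, -0.3301, 0.4634) tvec=(-0.0007, 0.1352, 0.5507)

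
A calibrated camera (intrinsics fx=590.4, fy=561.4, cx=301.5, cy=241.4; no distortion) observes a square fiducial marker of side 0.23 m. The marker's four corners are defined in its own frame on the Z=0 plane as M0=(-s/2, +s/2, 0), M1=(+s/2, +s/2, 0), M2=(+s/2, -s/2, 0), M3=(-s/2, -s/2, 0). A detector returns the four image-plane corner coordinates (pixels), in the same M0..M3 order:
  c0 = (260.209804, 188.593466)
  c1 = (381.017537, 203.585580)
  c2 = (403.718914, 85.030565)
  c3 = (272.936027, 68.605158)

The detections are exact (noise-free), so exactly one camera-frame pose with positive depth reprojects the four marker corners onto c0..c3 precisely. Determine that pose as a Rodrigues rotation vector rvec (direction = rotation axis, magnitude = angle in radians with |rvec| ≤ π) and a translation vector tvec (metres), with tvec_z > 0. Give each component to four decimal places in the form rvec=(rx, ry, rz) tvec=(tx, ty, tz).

rvec=(0.3795, 0.0174, 0.1290) tvec=(0.0502, -0.1958, 1.0718)

Intrinsics K: fx=590.4, fy=561.4, cx=301.5, cy=241.4
Marker side s = 0.23 m; corners in marker frame (Z=0):
  M0 = (-0.1150, +0.1150, 0)
  M1 = (+0.1150, +0.1150, 0)
  M2 = (+0.1150, -0.1150, 0)
  M3 = (-0.1150, -0.1150, 0)
Detected image corners:
  c0 = (260.209804, 188.593466) px
  c1 = (381.017537, 203.585580) px
  c2 = (403.718914, 85.030565) px
  c3 = (272.936027, 68.605158) px
Planar DLT: solve 8×8 A·h = b for H (H[2,2]=1):
  H  [+548.28656 +36.86930 +329.16702]
  H  [+69.09144 +565.74398 +138.83071]
  H  [+0.00672 +0.34571 +1.00000]
B = K⁻¹H; ‖b₁‖=0.933037, ‖b₂‖=0.933037; λ = 2/(‖b₁‖+‖b₂‖) = 1.071769, sign → tz>0 ⇒ λ=+1.071769
r₁ = λ·B[:,0] = (+0.99164,+0.12881,+0.00720); r₂ = λ·B[:,1] = (-0.12229,+0.92074,+0.37053)
r₃ = r₁×r₂ = (+0.04110,-0.36831,+0.92879); SVD([r₁ r₂ r₃]) → R = UVᵀ:
  R  [+0.99164 -0.12229 +0.04110]
  R  [+0.12881 +0.92074 -0.36831]
  R  [+0.00720 +0.37053 +0.92879]
t = (+0.05022, -0.19582, +1.07177) m
tr R = 2.841175; θ = arccos((tr R − 1)/2) = 0.401214 rad = 22.988°
axis k = ((R−Rᵀ)₃₂, (R−Rᵀ)₁₃, (R−Rᵀ)₂₁) / (2 sinθ) = (+0.945923, +0.043404, +0.321474)
rvec = θ·k = (+0.379518, +0.017414, +0.128980)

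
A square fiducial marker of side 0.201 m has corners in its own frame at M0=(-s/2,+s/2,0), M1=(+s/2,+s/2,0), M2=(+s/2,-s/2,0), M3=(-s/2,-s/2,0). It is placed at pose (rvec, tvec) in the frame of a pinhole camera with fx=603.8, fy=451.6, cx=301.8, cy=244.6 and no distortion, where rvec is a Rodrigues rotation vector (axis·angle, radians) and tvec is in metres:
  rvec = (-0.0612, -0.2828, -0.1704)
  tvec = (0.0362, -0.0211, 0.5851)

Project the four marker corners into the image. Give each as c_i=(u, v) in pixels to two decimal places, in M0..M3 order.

Intrinsics K: fx=603.8, fy=451.6, cx=301.8, cy=244.6
Marker side s = 0.201 m; corners in marker frame (Z=0):
  M0 = (-0.1005, +0.1005, 0)
  M1 = (+0.1005, +0.1005, 0)
  M2 = (+0.1005, -0.1005, 0)
  M3 = (-0.1005, -0.1005, 0)
rvec = (-0.0612, -0.2828, -0.1704), |rvec| = θ = 0.33579 rad = 19.240°
Rodrigues: sinθ=0.32952, 1−cosθ=0.05585; R = I + sinθ·[k]× + (1−cosθ)·[k]×²:
    [+0.94600 +0.17579 -0.27235]
    [-0.15864 +0.98376 +0.08393]
    [+0.28268 -0.03619 +0.95853]
t = (0.0362, -0.0211, 0.5851) m
M0: Pc = R·M0+t = (-0.04121, +0.09371, +0.55305); u = 603.8·(-0.04121)/0.55305 + 301.8 = 256.8123, v = 451.6·(+0.09371)/0.55305 + 244.6 = 321.1210
M1: Pc = R·M1+t = (+0.14894, +0.06182, +0.60987); u = 603.8·(+0.14894)/0.60987 + 301.8 = 449.2571, v = 451.6·(+0.06182)/0.60987 + 244.6 = 290.3800
M2: Pc = R·M2+t = (+0.11361, -0.13591, +0.61715); u = 603.8·(+0.11361)/0.61715 + 301.8 = 412.9499, v = 451.6·(-0.13591)/0.61715 + 244.6 = 145.1458
M3: Pc = R·M3+t = (-0.07654, -0.10402, +0.56033); u = 603.8·(-0.07654)/0.56033 + 301.8 = 219.3215, v = 451.6·(-0.10402)/0.56033 + 244.6 = 160.7607

c0=(256.81, 321.12) c1=(449.26, 290.38) c2=(412.95, 145.15) c3=(219.32, 160.76)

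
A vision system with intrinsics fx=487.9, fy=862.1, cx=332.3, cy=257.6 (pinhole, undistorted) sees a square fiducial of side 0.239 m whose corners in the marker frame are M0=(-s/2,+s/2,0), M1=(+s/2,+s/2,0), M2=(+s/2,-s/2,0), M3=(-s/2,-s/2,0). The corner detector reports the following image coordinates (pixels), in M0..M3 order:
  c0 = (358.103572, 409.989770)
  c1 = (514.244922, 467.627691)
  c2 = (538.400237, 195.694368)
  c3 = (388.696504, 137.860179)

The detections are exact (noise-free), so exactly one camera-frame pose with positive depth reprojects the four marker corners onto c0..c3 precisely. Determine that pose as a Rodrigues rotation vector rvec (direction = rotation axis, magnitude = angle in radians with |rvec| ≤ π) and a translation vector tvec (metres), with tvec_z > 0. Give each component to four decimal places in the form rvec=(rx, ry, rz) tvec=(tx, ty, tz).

Intrinsics K: fx=487.9, fy=862.1, cx=332.3, cy=257.6
Marker side s = 0.239 m; corners in marker frame (Z=0):
  M0 = (-0.1195, +0.1195, 0)
  M1 = (+0.1195, +0.1195, 0)
  M2 = (+0.1195, -0.1195, 0)
  M3 = (-0.1195, -0.1195, 0)
Detected image corners:
  c0 = (358.103572, 409.989770) px
  c1 = (514.244922, 467.627691) px
  c2 = (538.400237, 195.694368) px
  c3 = (388.696504, 137.860179) px
Planar DLT: solve 8×8 A·h = b for H (H[2,2]=1):
  H  [+657.08132 -190.57714 +450.49366]
  H  [+253.36761 +1086.98109 +300.17759]
  H  [+0.03892 -0.16917 +1.00000]
B = K⁻¹H; ‖b₁‖=1.350641, ‖b₂‖=1.350641; λ = 2/(‖b₁‖+‖b₂‖) = 0.740389, sign → tz>0 ⇒ λ=+0.740389
r₁ = λ·B[:,0] = (+0.97749,+0.20899,+0.02882); r₂ = λ·B[:,1] = (-0.20389,+0.97095,-0.12525)
r₃ = r₁×r₂ = (-0.05416,+0.11656,+0.99171); SVD([r₁ r₂ r₃]) → R = UVᵀ:
  R  [+0.97749 -0.20389 -0.05416]
  R  [+0.20899 +0.97095 +0.11656]
  R  [+0.02882 -0.12525 +0.99171]
t = (+0.17936, +0.03657, +0.74039) m
tr R = 2.940148; θ = arccos((tr R − 1)/2) = 0.245262 rad = 14.052°
axis k = ((R−Rᵀ)₃₂, (R−Rᵀ)₁₃, (R−Rᵀ)₂₁) / (2 sinθ) = (-0.497941, -0.170867, +0.850211)
rvec = θ·k = (-0.122126, -0.041907, +0.208524)

rvec=(-0.1221, -0.0419, 0.2085) tvec=(0.1794, 0.0366, 0.7404)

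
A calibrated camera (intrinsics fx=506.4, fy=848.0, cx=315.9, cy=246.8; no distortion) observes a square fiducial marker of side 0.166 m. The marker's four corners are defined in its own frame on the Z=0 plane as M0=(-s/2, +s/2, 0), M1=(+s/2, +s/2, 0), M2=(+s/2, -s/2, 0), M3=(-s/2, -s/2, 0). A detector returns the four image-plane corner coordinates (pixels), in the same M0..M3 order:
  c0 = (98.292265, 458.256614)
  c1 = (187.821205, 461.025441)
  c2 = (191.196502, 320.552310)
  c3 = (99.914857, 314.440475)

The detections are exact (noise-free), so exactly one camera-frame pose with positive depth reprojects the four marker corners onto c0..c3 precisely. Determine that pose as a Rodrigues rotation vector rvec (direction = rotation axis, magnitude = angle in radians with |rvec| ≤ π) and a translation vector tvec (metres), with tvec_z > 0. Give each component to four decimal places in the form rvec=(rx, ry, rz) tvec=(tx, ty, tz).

Intrinsics K: fx=506.4, fy=848.0, cx=315.9, cy=246.8
Marker side s = 0.166 m; corners in marker frame (Z=0):
  M0 = (-0.0830, +0.0830, 0)
  M1 = (+0.0830, +0.0830, 0)
  M2 = (+0.0830, -0.0830, 0)
  M3 = (-0.0830, -0.0830, 0)
Detected image corners:
  c0 = (98.292265, 458.256614) px
  c1 = (187.821205, 461.025441) px
  c2 = (191.196502, 320.552310) px
  c3 = (99.914857, 314.440475) px
Planar DLT: solve 8×8 A·h = b for H (H[2,2]=1):
  H  [+564.45854 +2.28936 +144.81111]
  H  [+80.23548 +903.04003 +389.30556]
  H  [+0.13791 +0.12060 +1.00000]
B = K⁻¹H; ‖b₁‖=1.039252, ‖b₂‖=1.039252; λ = 2/(‖b₁‖+‖b₂‖) = 0.962230, sign → tz>0 ⇒ λ=+0.962230
r₁ = λ·B[:,0] = (+0.98977,+0.05242,+0.13270); r₂ = λ·B[:,1] = (-0.06804,+0.99091,+0.11605)
r₃ = r₁×r₂ = (-0.12541,-0.12389,+0.98434); SVD([r₁ r₂ r₃]) → R = UVᵀ:
  R  [+0.98977 -0.06804 -0.12541]
  R  [+0.05242 +0.99091 -0.12389]
  R  [+0.13270 +0.11605 +0.98434]
t = (-0.32509, +0.16170, +0.96223) m
tr R = 2.965018; θ = arccos((tr R − 1)/2) = 0.187307 rad = 10.732°
axis k = ((R−Rᵀ)₃₂, (R−Rᵀ)₁₃, (R−Rᵀ)₂₁) / (2 sinθ) = (+0.644249, -0.693050, +0.323457)
rvec = θ·k = (+0.120673, -0.129814, +0.060586)

rvec=(0.1207, -0.1298, 0.0606) tvec=(-0.3251, 0.1617, 0.9622)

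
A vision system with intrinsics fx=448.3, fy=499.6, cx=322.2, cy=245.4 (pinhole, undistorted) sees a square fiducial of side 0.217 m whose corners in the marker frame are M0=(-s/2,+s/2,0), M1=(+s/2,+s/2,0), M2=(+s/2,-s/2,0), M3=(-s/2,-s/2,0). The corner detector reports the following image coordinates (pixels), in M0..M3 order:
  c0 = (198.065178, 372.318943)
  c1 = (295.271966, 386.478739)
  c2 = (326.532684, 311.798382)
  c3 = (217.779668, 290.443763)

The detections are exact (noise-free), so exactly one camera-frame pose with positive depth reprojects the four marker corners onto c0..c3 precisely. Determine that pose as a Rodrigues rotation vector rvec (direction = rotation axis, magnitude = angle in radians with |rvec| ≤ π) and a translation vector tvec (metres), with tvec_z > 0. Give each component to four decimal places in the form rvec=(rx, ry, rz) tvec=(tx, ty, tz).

Intrinsics K: fx=448.3, fy=499.6, cx=322.2, cy=245.4
Marker side s = 0.217 m; corners in marker frame (Z=0):
  M0 = (-0.1085, +0.1085, 0)
  M1 = (+0.1085, +0.1085, 0)
  M2 = (+0.1085, -0.1085, 0)
  M3 = (-0.1085, -0.1085, 0)
Detected image corners:
  c0 = (198.065178, 372.318943) px
  c1 = (295.271966, 386.478739) px
  c2 = (326.532684, 311.798382) px
  c3 = (217.779668, 290.443763) px
Planar DLT: solve 8×8 A·h = b for H (H[2,2]=1):
  H  [+548.11105 +34.36735 +260.21921]
  H  [+179.47145 +560.44155 +343.03841]
  H  [+0.29007 +0.58848 +1.00000]
B = K⁻¹H; ‖b₁‖=1.076872, ‖b₂‖=1.076872; λ = 2/(‖b₁‖+‖b₂‖) = 0.928616, sign → tz>0 ⇒ λ=+0.928616
r₁ = λ·B[:,0] = (+0.94177,+0.20128,+0.26936); r₂ = λ·B[:,1] = (-0.32157,+0.77328,+0.54647)
r₃ = r₁×r₂ = (-0.09830,-0.60127,+0.79298); SVD([r₁ r₂ r₃]) → R = UVᵀ:
  R  [+0.94177 -0.32157 -0.09830]
  R  [+0.20128 +0.77328 -0.60127]
  R  [+0.26936 +0.54647 +0.79298]
t = (-0.12839, +0.18148, +0.92862) m
tr R = 2.508026; θ = arccos((tr R − 1)/2) = 0.716646 rad = 41.061°
axis k = ((R−Rᵀ)₃₂, (R−Rᵀ)₁₃, (R−Rᵀ)₂₁) / (2 sinθ) = (+0.873659, -0.279867, +0.397989)
rvec = θ·k = (+0.626104, -0.200565, +0.285217)

rvec=(0.6261, -0.2006, 0.2852) tvec=(-0.1284, 0.1815, 0.9286)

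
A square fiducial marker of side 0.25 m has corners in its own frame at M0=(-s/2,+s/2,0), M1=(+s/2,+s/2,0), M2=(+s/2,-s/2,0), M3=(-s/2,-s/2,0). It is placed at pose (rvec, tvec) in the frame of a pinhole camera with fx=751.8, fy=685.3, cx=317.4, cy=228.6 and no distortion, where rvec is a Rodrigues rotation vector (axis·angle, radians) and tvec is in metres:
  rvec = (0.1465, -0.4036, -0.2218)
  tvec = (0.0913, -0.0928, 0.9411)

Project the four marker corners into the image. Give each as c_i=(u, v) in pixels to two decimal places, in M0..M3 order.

Intrinsics K: fx=751.8, fy=685.3, cx=317.4, cy=228.6
Marker side s = 0.25 m; corners in marker frame (Z=0):
  M0 = (-0.1250, +0.1250, 0)
  M1 = (+0.1250, +0.1250, 0)
  M2 = (+0.1250, -0.1250, 0)
  M3 = (-0.1250, -0.1250, 0)
rvec = (0.1465, -0.4036, -0.2218), |rvec| = θ = 0.48327 rad = 27.689°
Rodrigues: sinθ=0.46468, 1−cosθ=0.11452; R = I + sinθ·[k]× + (1−cosθ)·[k]×²:
    [+0.89600 +0.18427 -0.40401]
    [-0.24226 +0.96535 -0.09697]
    [+0.37214 +0.18476 +0.90960]
t = (0.0913, -0.0928, 0.9411) m
M0: Pc = R·M0+t = (+0.00233, +0.05815, +0.91768); u = 751.8·(+0.00233)/0.91768 + 317.4 = 319.3119, v = 685.3·(+0.05815)/0.91768 + 228.6 = 272.0263
M1: Pc = R·M1+t = (+0.22633, -0.00241, +1.01071); u = 751.8·(+0.22633)/1.01071 + 317.4 = 485.7550, v = 685.3·(-0.00241)/1.01071 + 228.6 = 226.9637
M2: Pc = R·M2+t = (+0.18027, -0.24375, +0.96452); u = 751.8·(+0.18027)/0.96452 + 317.4 = 457.9091, v = 685.3·(-0.24375)/0.96452 + 228.6 = 55.4128
M3: Pc = R·M3+t = (-0.04373, -0.18319, +0.87149); u = 751.8·(-0.04373)/0.87149 + 317.4 = 279.6717, v = 685.3·(-0.18319)/0.87149 + 228.6 = 84.5499

c0=(319.31, 272.03) c1=(485.75, 226.96) c2=(457.91, 55.41) c3=(279.67, 84.55)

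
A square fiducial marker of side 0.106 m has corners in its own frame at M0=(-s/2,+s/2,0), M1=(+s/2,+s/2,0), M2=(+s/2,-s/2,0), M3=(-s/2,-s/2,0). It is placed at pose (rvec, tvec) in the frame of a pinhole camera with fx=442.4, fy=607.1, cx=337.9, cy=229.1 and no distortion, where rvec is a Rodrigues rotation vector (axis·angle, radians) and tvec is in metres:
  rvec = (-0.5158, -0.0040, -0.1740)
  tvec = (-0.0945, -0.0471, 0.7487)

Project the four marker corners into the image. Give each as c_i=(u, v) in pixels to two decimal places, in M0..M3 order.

c0=(253.20, 234.97) c1=(317.49, 220.33) c2=(308.81, 150.08) c3=(248.78, 163.28)

Intrinsics K: fx=442.4, fy=607.1, cx=337.9, cy=229.1
Marker side s = 0.106 m; corners in marker frame (Z=0):
  M0 = (-0.0530, +0.0530, 0)
  M1 = (+0.0530, +0.0530, 0)
  M2 = (+0.0530, -0.0530, 0)
  M3 = (-0.0530, -0.0530, 0)
rvec = (-0.5158, -0.0040, -0.1740), |rvec| = θ = 0.54437 rad = 31.190°
Rodrigues: sinθ=0.51788, 1−cosθ=0.14455; R = I + sinθ·[k]× + (1−cosθ)·[k]×²:
    [+0.98522 +0.16654 +0.03997]
    [-0.16453 +0.85546 +0.49104]
    [+0.04758 -0.49036 +0.87022]
t = (-0.0945, -0.0471, 0.7487) m
M0: Pc = R·M0+t = (-0.13789, +0.00696, +0.72019); u = 442.4·(-0.13789)/0.72019 + 337.9 = 253.1963, v = 607.1·(+0.00696)/0.72019 + 229.1 = 234.9665
M1: Pc = R·M1+t = (-0.03346, -0.01048, +0.72523); u = 442.4·(-0.03346)/0.72523 + 337.9 = 317.4911, v = 607.1·(-0.01048)/0.72523 + 229.1 = 220.3267
M2: Pc = R·M2+t = (-0.05111, -0.10116, +0.77721); u = 442.4·(-0.05111)/0.77721 + 337.9 = 308.8076, v = 607.1·(-0.10116)/0.77721 + 229.1 = 150.0818
M3: Pc = R·M3+t = (-0.15554, -0.08372, +0.77217); u = 442.4·(-0.15554)/0.77217 + 337.9 = 248.7840, v = 607.1·(-0.08372)/0.77217 + 229.1 = 163.2773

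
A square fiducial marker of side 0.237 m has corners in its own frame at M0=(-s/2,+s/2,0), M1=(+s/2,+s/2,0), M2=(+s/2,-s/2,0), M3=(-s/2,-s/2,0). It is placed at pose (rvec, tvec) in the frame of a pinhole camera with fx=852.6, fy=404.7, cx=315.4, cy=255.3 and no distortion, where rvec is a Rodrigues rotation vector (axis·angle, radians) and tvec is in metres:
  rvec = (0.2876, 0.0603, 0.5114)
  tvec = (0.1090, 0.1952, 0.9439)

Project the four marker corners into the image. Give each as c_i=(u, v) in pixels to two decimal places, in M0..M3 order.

Intrinsics K: fx=852.6, fy=404.7, cx=315.4, cy=255.3
Marker side s = 0.237 m; corners in marker frame (Z=0):
  M0 = (-0.1185, +0.1185, 0)
  M1 = (+0.1185, +0.1185, 0)
  M2 = (+0.1185, -0.1185, 0)
  M3 = (-0.1185, -0.1185, 0)
rvec = (0.2876, 0.0603, 0.5114), |rvec| = θ = 0.58981 rad = 33.794°
Rodrigues: sinθ=0.55621, 1−cosθ=0.16896; R = I + sinθ·[k]× + (1−cosθ)·[k]×²:
    [+0.87122 -0.47384 +0.12830]
    [+0.49068 +0.83281 -0.25624]
    [+0.01457 +0.28619 +0.95806]
t = (0.1090, 0.1952, 0.9439) m
M0: Pc = R·M0+t = (-0.05039, +0.23574, +0.97609); u = 852.6·(-0.05039)/0.97609 + 315.4 = 271.3859, v = 404.7·(+0.23574)/0.97609 + 255.3 = 353.0421
M1: Pc = R·M1+t = (+0.15609, +0.35203, +0.97954); u = 852.6·(+0.15609)/0.97954 + 315.4 = 451.2615, v = 404.7·(+0.35203)/0.97954 + 255.3 = 400.7440
M2: Pc = R·M2+t = (+0.26839, +0.15466, +0.91171); u = 852.6·(+0.26839)/0.91171 + 315.4 = 566.3874, v = 404.7·(+0.15466)/0.91171 + 255.3 = 323.9511
M3: Pc = R·M3+t = (+0.06191, +0.03837, +0.90826); u = 852.6·(+0.06191)/0.90826 + 315.4 = 373.5166, v = 404.7·(+0.03837)/0.90826 + 255.3 = 272.3950

c0=(271.39, 353.04) c1=(451.26, 400.74) c2=(566.39, 323.95) c3=(373.52, 272.40)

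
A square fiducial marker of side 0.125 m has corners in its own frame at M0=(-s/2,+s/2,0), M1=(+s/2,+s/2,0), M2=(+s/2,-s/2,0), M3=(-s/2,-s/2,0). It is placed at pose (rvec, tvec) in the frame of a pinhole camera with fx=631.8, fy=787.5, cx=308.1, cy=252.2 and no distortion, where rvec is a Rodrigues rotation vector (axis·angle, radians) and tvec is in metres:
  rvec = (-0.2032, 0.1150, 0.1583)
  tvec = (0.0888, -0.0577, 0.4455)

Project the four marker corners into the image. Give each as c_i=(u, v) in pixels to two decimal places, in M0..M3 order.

c0=(332.42, 240.97) c1=(515.45, 274.00) c2=(533.90, 61.01) c3=(359.64, 37.08)

Intrinsics K: fx=631.8, fy=787.5, cx=308.1, cy=252.2
Marker side s = 0.125 m; corners in marker frame (Z=0):
  M0 = (-0.0625, +0.0625, 0)
  M1 = (+0.0625, +0.0625, 0)
  M2 = (+0.0625, -0.0625, 0)
  M3 = (-0.0625, -0.0625, 0)
rvec = (-0.2032, 0.1150, 0.1583), |rvec| = θ = 0.28209 rad = 16.163°
Rodrigues: sinθ=0.27836, 1−cosθ=0.03952; R = I + sinθ·[k]× + (1−cosθ)·[k]×²:
    [+0.98098 -0.16782 +0.09750]
    [+0.14460 +0.96704 +0.20956]
    [-0.12946 -0.19147 +0.97292]
t = (0.0888, -0.0577, 0.4455) m
M0: Pc = R·M0+t = (+0.01700, -0.00630, +0.44162); u = 631.8·(+0.01700)/0.44162 + 308.1 = 332.4207, v = 787.5·(-0.00630)/0.44162 + 252.2 = 240.9707
M1: Pc = R·M1+t = (+0.13962, +0.01178, +0.42544); u = 631.8·(+0.13962)/0.42544 + 308.1 = 515.4465, v = 787.5·(+0.01178)/0.42544 + 252.2 = 274.0012
M2: Pc = R·M2+t = (+0.16060, -0.10910, +0.44938); u = 631.8·(+0.16060)/0.44938 + 308.1 = 533.8955, v = 787.5·(-0.10910)/0.44938 + 252.2 = 61.0052
M3: Pc = R·M3+t = (+0.03798, -0.12718, +0.46556); u = 631.8·(+0.03798)/0.46556 + 308.1 = 359.6378, v = 787.5·(-0.12718)/0.46556 + 252.2 = 37.0763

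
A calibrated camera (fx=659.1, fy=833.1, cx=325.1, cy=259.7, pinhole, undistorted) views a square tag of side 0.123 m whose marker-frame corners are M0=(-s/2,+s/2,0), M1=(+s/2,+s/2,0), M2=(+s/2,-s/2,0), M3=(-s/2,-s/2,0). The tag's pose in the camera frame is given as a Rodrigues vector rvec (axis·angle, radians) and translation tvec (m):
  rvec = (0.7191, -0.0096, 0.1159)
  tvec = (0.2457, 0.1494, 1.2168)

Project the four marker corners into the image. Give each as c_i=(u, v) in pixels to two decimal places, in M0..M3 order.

c0=(418.58, 385.23) c1=(482.05, 392.98) c2=(500.31, 337.27) c3=(432.56, 328.71)

Intrinsics K: fx=659.1, fy=833.1, cx=325.1, cy=259.7
Marker side s = 0.123 m; corners in marker frame (Z=0):
  M0 = (-0.0615, +0.0615, 0)
  M1 = (+0.0615, +0.0615, 0)
  M2 = (+0.0615, -0.0615, 0)
  M3 = (-0.0615, -0.0615, 0)
rvec = (0.7191, -0.0096, 0.1159), |rvec| = θ = 0.72844 rad = 41.737°
Rodrigues: sinθ=0.66571, 1−cosθ=0.25379; R = I + sinθ·[k]× + (1−cosθ)·[k]×²:
    [+0.99353 -0.10922 +0.03109]
    [+0.10262 +0.74626 -0.65770]
    [+0.04863 +0.65664 +0.75264]
t = (0.2457, 0.1494, 1.2168) m
M0: Pc = R·M0+t = (+0.17788, +0.18898, +1.25419); u = 659.1·(+0.17788)/1.25419 + 325.1 = 418.5795, v = 833.1·(+0.18898)/1.25419 + 259.7 = 385.2329
M1: Pc = R·M1+t = (+0.30009, +0.20161, +1.26017); u = 659.1·(+0.30009)/1.26017 + 325.1 = 482.0514, v = 833.1·(+0.20161)/1.26017 + 259.7 = 392.9813
M2: Pc = R·M2+t = (+0.31352, +0.10982, +1.17941); u = 659.1·(+0.31352)/1.17941 + 325.1 = 500.3070, v = 833.1·(+0.10982)/1.17941 + 259.7 = 337.2710
M3: Pc = R·M3+t = (+0.19131, +0.09719, +1.17343); u = 659.1·(+0.19131)/1.17343 + 325.1 = 432.5594, v = 833.1·(+0.09719)/1.17343 + 259.7 = 328.7053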